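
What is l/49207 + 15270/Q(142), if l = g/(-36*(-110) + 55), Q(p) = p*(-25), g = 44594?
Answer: -5484865663/1275199405 ≈ -4.3012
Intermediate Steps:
Q(p) = -25*p
l = 4054/365 (l = 44594/(-36*(-110) + 55) = 44594/(3960 + 55) = 44594/4015 = 44594*(1/4015) = 4054/365 ≈ 11.107)
l/49207 + 15270/Q(142) = (4054/365)/49207 + 15270/((-25*142)) = (4054/365)*(1/49207) + 15270/(-3550) = 4054/17960555 + 15270*(-1/3550) = 4054/17960555 - 1527/355 = -5484865663/1275199405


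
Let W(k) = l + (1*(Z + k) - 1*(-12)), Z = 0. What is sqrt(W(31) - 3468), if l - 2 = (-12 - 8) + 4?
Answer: I*sqrt(3439) ≈ 58.643*I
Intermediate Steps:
l = -14 (l = 2 + ((-12 - 8) + 4) = 2 + (-20 + 4) = 2 - 16 = -14)
W(k) = -2 + k (W(k) = -14 + (1*(0 + k) - 1*(-12)) = -14 + (1*k + 12) = -14 + (k + 12) = -14 + (12 + k) = -2 + k)
sqrt(W(31) - 3468) = sqrt((-2 + 31) - 3468) = sqrt(29 - 3468) = sqrt(-3439) = I*sqrt(3439)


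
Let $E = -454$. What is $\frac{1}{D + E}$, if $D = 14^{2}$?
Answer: $- \frac{1}{258} \approx -0.003876$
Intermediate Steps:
$D = 196$
$\frac{1}{D + E} = \frac{1}{196 - 454} = \frac{1}{-258} = - \frac{1}{258}$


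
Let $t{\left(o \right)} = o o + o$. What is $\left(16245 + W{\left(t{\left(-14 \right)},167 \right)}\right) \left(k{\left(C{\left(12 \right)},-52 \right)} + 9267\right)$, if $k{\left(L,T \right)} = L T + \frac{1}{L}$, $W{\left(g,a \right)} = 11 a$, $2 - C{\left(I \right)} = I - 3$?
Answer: $\frac{1219016112}{7} \approx 1.7415 \cdot 10^{8}$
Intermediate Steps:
$C{\left(I \right)} = 5 - I$ ($C{\left(I \right)} = 2 - \left(I - 3\right) = 2 - \left(-3 + I\right) = 5 - I$)
$t{\left(o \right)} = o + o^{2}$ ($t{\left(o \right)} = o^{2} + o = o + o^{2}$)
$k{\left(L,T \right)} = \frac{1}{L} + L T$
$\left(16245 + W{\left(t{\left(-14 \right)},167 \right)}\right) \left(k{\left(C{\left(12 \right)},-52 \right)} + 9267\right) = \left(16245 + 11 \cdot 167\right) \left(\left(\frac{1}{5 - 12} + \left(5 - 12\right) \left(-52\right)\right) + 9267\right) = \left(16245 + 1837\right) \left(\left(\frac{1}{5 - 12} + \left(5 - 12\right) \left(-52\right)\right) + 9267\right) = 18082 \left(\left(\frac{1}{-7} - -364\right) + 9267\right) = 18082 \left(\left(- \frac{1}{7} + 364\right) + 9267\right) = 18082 \left(\frac{2547}{7} + 9267\right) = 18082 \cdot \frac{67416}{7} = \frac{1219016112}{7}$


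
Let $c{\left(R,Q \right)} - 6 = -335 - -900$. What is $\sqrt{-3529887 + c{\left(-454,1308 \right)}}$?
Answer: $2 i \sqrt{882329} \approx 1878.6 i$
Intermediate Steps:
$c{\left(R,Q \right)} = 571$ ($c{\left(R,Q \right)} = 6 - -565 = 6 + \left(-335 + 900\right) = 6 + 565 = 571$)
$\sqrt{-3529887 + c{\left(-454,1308 \right)}} = \sqrt{-3529887 + 571} = \sqrt{-3529316} = 2 i \sqrt{882329}$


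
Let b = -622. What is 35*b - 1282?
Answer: -23052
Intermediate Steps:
35*b - 1282 = 35*(-622) - 1282 = -21770 - 1282 = -23052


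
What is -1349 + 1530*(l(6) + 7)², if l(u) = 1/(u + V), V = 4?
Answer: 757783/10 ≈ 75778.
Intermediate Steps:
l(u) = 1/(4 + u) (l(u) = 1/(u + 4) = 1/(4 + u))
-1349 + 1530*(l(6) + 7)² = -1349 + 1530*(1/(4 + 6) + 7)² = -1349 + 1530*(1/10 + 7)² = -1349 + 1530*(⅒ + 7)² = -1349 + 1530*(71/10)² = -1349 + 1530*(5041/100) = -1349 + 771273/10 = 757783/10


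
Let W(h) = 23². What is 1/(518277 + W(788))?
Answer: 1/518806 ≈ 1.9275e-6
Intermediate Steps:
W(h) = 529
1/(518277 + W(788)) = 1/(518277 + 529) = 1/518806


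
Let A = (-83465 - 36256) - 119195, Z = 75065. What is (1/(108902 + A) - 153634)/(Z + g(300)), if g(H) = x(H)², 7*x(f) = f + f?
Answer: -978753972973/525020584590 ≈ -1.8642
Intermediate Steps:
x(f) = 2*f/7 (x(f) = (f + f)/7 = (2*f)/7 = 2*f/7)
g(H) = 4*H²/49 (g(H) = (2*H/7)² = 4*H²/49)
A = -238916 (A = -119721 - 119195 = -238916)
(1/(108902 + A) - 153634)/(Z + g(300)) = (1/(108902 - 238916) - 153634)/(75065 + (4/49)*300²) = (1/(-130014) - 153634)/(75065 + (4/49)*90000) = (-1/130014 - 153634)/(75065 + 360000/49) = -19974570877/(130014*4038185/49) = -19974570877/130014*49/4038185 = -978753972973/525020584590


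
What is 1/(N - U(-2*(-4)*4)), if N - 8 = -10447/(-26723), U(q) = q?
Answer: -26723/630905 ≈ -0.042357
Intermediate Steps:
N = 224231/26723 (N = 8 - 10447/(-26723) = 8 - 10447*(-1/26723) = 8 + 10447/26723 = 224231/26723 ≈ 8.3909)
1/(N - U(-2*(-4)*4)) = 1/(224231/26723 - (-2*(-4))*4) = 1/(224231/26723 - 8*4) = 1/(224231/26723 - 1*32) = 1/(224231/26723 - 32) = 1/(-630905/26723) = -26723/630905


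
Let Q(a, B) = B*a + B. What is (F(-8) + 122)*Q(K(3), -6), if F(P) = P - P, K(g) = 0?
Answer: -732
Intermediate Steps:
Q(a, B) = B + B*a
F(P) = 0
(F(-8) + 122)*Q(K(3), -6) = (0 + 122)*(-6*(1 + 0)) = 122*(-6*1) = 122*(-6) = -732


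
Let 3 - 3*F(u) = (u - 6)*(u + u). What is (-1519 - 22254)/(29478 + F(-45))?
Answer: -23773/27949 ≈ -0.85058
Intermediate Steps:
F(u) = 1 - 2*u*(-6 + u)/3 (F(u) = 1 - (u - 6)*(u + u)/3 = 1 - (-6 + u)*2*u/3 = 1 - 2*u*(-6 + u)/3)
(-1519 - 22254)/(29478 + F(-45)) = (-1519 - 22254)/(29478 + (1 + 4*(-45) - 2/3*(-45)**2)) = -23773/(29478 + (1 - 180 - 2/3*2025)) = -23773/(29478 + (1 - 180 - 1350)) = -23773/(29478 - 1529) = -23773/27949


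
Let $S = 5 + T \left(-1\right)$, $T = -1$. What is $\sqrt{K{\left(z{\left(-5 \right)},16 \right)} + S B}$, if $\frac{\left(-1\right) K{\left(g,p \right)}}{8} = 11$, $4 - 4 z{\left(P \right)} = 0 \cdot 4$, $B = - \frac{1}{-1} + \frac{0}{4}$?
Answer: $i \sqrt{82} \approx 9.0554 i$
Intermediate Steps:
$B = 1$ ($B = \left(-1\right) \left(-1\right) + 0 \cdot \frac{1}{4} = 1 + 0 = 1$)
$S = 6$ ($S = 5 - -1 = 5 + 1 = 6$)
$z{\left(P \right)} = 1$ ($z{\left(P \right)} = 1 - \frac{0 \cdot 4}{4} = 1 - 0 = 1 + 0 = 1$)
$K{\left(g,p \right)} = -88$ ($K{\left(g,p \right)} = \left(-8\right) 11 = -88$)
$\sqrt{K{\left(z{\left(-5 \right)},16 \right)} + S B} = \sqrt{-88 + 6 \cdot 1} = \sqrt{-88 + 6} = \sqrt{-82} = i \sqrt{82}$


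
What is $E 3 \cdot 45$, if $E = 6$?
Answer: $810$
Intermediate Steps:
$E 3 \cdot 45 = 6 \cdot 3 \cdot 45 = 18 \cdot 45 = 810$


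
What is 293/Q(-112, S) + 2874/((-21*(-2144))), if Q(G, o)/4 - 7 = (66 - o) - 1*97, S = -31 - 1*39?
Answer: 285851/172592 ≈ 1.6562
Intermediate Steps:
S = -70 (S = -31 - 39 = -70)
Q(G, o) = -96 - 4*o (Q(G, o) = 28 + 4*((66 - o) - 1*97) = 28 + 4*((66 - o) - 97) = 28 + 4*(-31 - o) = 28 + (-124 - 4*o) = -96 - 4*o)
293/Q(-112, S) + 2874/((-21*(-2144))) = 293/(-96 - 4*(-70)) + 2874/((-21*(-2144))) = 293/(-96 + 280) + 2874/45024 = 293/184 + 2874*(1/45024) = 293*(1/184) + 479/7504 = 293/184 + 479/7504 = 285851/172592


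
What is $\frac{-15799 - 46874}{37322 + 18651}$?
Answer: $- \frac{62673}{55973} \approx -1.1197$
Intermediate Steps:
$\frac{-15799 - 46874}{37322 + 18651} = - \frac{62673}{55973}$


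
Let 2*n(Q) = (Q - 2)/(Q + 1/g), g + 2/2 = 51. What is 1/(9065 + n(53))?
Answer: 2651/24032590 ≈ 0.00011031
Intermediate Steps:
g = 50 (g = -1 + 51 = 50)
n(Q) = (-2 + Q)/(2*(1/50 + Q)) (n(Q) = ((Q - 2)/(Q + 1/50))/2 = ((-2 + Q)/(Q + 1/50))/2 = ((-2 + Q)/(1/50 + Q))/2 = (-2 + Q)/(2*(1/50 + Q)))
1/(9065 + n(53)) = 1/(9065 + 25*(-2 + 53)/(1 + 50*53)) = 1/(9065 + 25*51/(1 + 2650)) = 1/(9065 + 25*51/2651) = 1/(9065 + 25*(1/2651)*51) = 1/(9065 + 1275/2651) = 1/(24032590/2651) = 2651/24032590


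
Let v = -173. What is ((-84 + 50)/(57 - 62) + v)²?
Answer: 690561/25 ≈ 27622.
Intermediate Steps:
((-84 + 50)/(57 - 62) + v)² = ((-84 + 50)/(57 - 62) - 173)² = (-34/(-5) - 173)² = (-34*(-⅕) - 173)² = (34/5 - 173)² = (-831/5)² = 690561/25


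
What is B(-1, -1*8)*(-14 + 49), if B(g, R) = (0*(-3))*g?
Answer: 0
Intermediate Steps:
B(g, R) = 0 (B(g, R) = 0*g = 0)
B(-1, -1*8)*(-14 + 49) = 0*(-14 + 49) = 0*35 = 0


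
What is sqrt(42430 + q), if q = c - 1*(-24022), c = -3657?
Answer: sqrt(62795) ≈ 250.59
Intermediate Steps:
q = 20365 (q = -3657 - 1*(-24022) = -3657 + 24022 = 20365)
sqrt(42430 + q) = sqrt(42430 + 20365) = sqrt(62795)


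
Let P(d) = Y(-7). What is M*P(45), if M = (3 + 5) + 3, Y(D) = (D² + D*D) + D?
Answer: 1001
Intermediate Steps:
Y(D) = D + 2*D² (Y(D) = (D² + D²) + D = 2*D² + D = D + 2*D²)
M = 11 (M = 8 + 3 = 11)
P(d) = 91 (P(d) = -7*(1 + 2*(-7)) = -7*(1 - 14) = -7*(-13) = 91)
M*P(45) = 11*91 = 1001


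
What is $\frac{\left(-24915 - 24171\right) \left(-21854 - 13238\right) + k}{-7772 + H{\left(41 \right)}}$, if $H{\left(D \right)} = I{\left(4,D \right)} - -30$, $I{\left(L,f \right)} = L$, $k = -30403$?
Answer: $- \frac{1722495509}{7738} \approx -2.226 \cdot 10^{5}$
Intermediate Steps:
$H{\left(D \right)} = 34$ ($H{\left(D \right)} = 4 - -30 = 4 + 30 = 34$)
$\frac{\left(-24915 - 24171\right) \left(-21854 - 13238\right) + k}{-7772 + H{\left(41 \right)}} = \frac{\left(-24915 - 24171\right) \left(-21854 - 13238\right) - 30403}{-7772 + 34} = \frac{\left(-49086\right) \left(-35092\right) - 30403}{-7738} = \left(1722525912 - 30403\right) \left(- \frac{1}{7738}\right) = 1722495509 \left(- \frac{1}{7738}\right) = - \frac{1722495509}{7738}$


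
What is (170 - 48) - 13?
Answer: 109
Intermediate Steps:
(170 - 48) - 13 = 122 - 13 = 109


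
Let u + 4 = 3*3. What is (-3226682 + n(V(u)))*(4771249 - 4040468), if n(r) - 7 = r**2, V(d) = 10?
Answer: -2357919705075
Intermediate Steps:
u = 5 (u = -4 + 3*3 = -4 + 9 = 5)
n(r) = 7 + r**2
(-3226682 + n(V(u)))*(4771249 - 4040468) = (-3226682 + (7 + 10**2))*(4771249 - 4040468) = (-3226682 + (7 + 100))*730781 = (-3226682 + 107)*730781 = -3226575*730781 = -2357919705075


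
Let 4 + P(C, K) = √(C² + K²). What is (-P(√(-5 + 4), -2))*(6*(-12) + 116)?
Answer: 176 - 44*√3 ≈ 99.790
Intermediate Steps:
P(C, K) = -4 + √(C² + K²)
(-P(√(-5 + 4), -2))*(6*(-12) + 116) = (-(-4 + √((√(-5 + 4))² + (-2)²)))*(6*(-12) + 116) = (-(-4 + √((√(-1))² + 4)))*(-72 + 116) = -(-4 + √(I² + 4))*44 = -(-4 + √(-1 + 4))*44 = -(-4 + √3)*44 = (4 - √3)*44 = 176 - 44*√3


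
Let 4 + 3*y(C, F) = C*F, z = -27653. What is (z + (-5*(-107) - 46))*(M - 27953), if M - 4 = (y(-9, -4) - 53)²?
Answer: 6394731568/9 ≈ 7.1053e+8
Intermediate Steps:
y(C, F) = -4/3 + C*F/3 (y(C, F) = -4/3 + (C*F)/3 = -4/3 + C*F/3)
M = 16165/9 (M = 4 + ((-4/3 + (⅓)*(-9)*(-4)) - 53)² = 4 + ((-4/3 + 12) - 53)² = 4 + (32/3 - 53)² = 4 + (-127/3)² = 4 + 16129/9 = 16165/9 ≈ 1796.1)
(z + (-5*(-107) - 46))*(M - 27953) = (-27653 + (-5*(-107) - 46))*(16165/9 - 27953) = (-27653 + (535 - 46))*(-235412/9) = (-27653 + 489)*(-235412/9) = -27164*(-235412/9) = 6394731568/9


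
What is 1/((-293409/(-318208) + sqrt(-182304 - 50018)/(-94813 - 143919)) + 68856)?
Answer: 24835395685739308661232384/1710088905228573487933255619849 + 1510820404707328*I*sqrt(232322)/1710088905228573487933255619849 ≈ 1.4523e-5 + 4.2583e-13*I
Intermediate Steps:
1/((-293409/(-318208) + sqrt(-182304 - 50018)/(-94813 - 143919)) + 68856) = 1/((-293409*(-1/318208) + sqrt(-232322)/(-238732)) + 68856) = 1/((293409/318208 + (I*sqrt(232322))*(-1/238732)) + 68856) = 1/((293409/318208 - I*sqrt(232322)/238732) + 68856) = 1/(21910823457/318208 - I*sqrt(232322)/238732)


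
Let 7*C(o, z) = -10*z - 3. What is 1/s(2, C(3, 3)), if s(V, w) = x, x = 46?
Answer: 1/46 ≈ 0.021739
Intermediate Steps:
C(o, z) = -3/7 - 10*z/7 (C(o, z) = (-10*z - 3)/7 = (-3 - 10*z)/7 = -3/7 - 10*z/7)
s(V, w) = 46
1/s(2, C(3, 3)) = 1/46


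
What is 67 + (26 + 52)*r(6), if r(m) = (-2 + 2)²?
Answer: 67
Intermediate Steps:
r(m) = 0 (r(m) = 0² = 0)
67 + (26 + 52)*r(6) = 67 + (26 + 52)*0 = 67 + 78*0 = 67 + 0 = 67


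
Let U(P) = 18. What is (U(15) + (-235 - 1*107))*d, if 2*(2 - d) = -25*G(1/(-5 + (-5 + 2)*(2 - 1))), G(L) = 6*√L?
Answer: -648 - 6075*I*√2 ≈ -648.0 - 8591.3*I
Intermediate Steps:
d = 2 + 75*I*√2/4 (d = 2 - (-25)*6*√(1/(-5 + (-5 + 2)*(2 - 1)))/2 = 2 - (-25)*6*√(1/(-5 - 3*1))/2 = 2 - (-25)*6*√(1/(-5 - 3))/2 = 2 - (-25)*6*√(1/(-8))/2 = 2 - (-25)*6*√(-⅛)/2 = 2 - (-25)*6*(I*√2/4)/2 = 2 - (-25)*3*I*√2/2/2 = 2 - (-75)*I*√2/4 = 2 + 75*I*√2/4 ≈ 2.0 + 26.517*I)
(U(15) + (-235 - 1*107))*d = (18 + (-235 - 1*107))*(2 + 75*I*√2/4) = (18 + (-235 - 107))*(2 + 75*I*√2/4) = (18 - 342)*(2 + 75*I*√2/4) = -324*(2 + 75*I*√2/4) = -648 - 6075*I*√2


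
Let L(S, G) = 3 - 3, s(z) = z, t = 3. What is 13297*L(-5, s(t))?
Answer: 0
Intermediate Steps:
L(S, G) = 0
13297*L(-5, s(t)) = 13297*0 = 0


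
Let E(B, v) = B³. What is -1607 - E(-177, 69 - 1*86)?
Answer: 5543626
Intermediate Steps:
-1607 - E(-177, 69 - 1*86) = -1607 - 1*(-177)³ = -1607 - 1*(-5545233) = -1607 + 5545233 = 5543626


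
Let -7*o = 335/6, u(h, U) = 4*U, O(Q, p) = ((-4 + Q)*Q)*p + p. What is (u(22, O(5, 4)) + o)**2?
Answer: 13667809/1764 ≈ 7748.2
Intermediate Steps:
O(Q, p) = p + Q*p*(-4 + Q) (O(Q, p) = (Q*(-4 + Q))*p + p = Q*p*(-4 + Q) + p = p + Q*p*(-4 + Q))
o = -335/42 (o = -335/(7*6) = -1/7*335/6 = -335/42 ≈ -7.9762)
(u(22, O(5, 4)) + o)**2 = (4*(4*(1 + 5**2 - 4*5)) - 335/42)**2 = (4*(4*(1 + 25 - 20)) - 335/42)**2 = (4*(4*6) - 335/42)**2 = (4*24 - 335/42)**2 = (96 - 335/42)**2 = (3697/42)**2 = 13667809/1764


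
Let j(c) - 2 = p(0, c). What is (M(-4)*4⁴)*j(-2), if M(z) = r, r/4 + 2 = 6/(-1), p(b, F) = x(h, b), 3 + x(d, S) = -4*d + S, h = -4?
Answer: -122880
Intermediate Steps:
x(d, S) = -3 + S - 4*d (x(d, S) = -3 + (-4*d + S) = -3 + (S - 4*d) = -3 + S - 4*d)
p(b, F) = 13 + b (p(b, F) = -3 + b - 4*(-4) = -3 + b + 16 = 13 + b)
j(c) = 15 (j(c) = 2 + (13 + 0) = 2 + 13 = 15)
r = -32 (r = -8 + 4*(6/(-1)) = -8 + 4*(6*(-1)) = -8 + 4*(-6) = -8 - 24 = -32)
M(z) = -32
(M(-4)*4⁴)*j(-2) = -32*4⁴*15 = -32*256*15 = -8192*15 = -122880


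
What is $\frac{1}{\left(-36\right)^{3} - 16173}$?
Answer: $- \frac{1}{62829} \approx -1.5916 \cdot 10^{-5}$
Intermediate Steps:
$\frac{1}{\left(-36\right)^{3} - 16173} = \frac{1}{-46656 - 16173} = \frac{1}{-62829} = - \frac{1}{62829}$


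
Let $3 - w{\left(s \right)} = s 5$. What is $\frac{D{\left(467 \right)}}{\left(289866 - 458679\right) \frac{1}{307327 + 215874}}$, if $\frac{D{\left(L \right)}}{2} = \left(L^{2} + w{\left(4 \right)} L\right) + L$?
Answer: $- \frac{220390050034}{168813} \approx -1.3055 \cdot 10^{6}$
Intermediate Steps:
$w{\left(s \right)} = 3 - 5 s$ ($w{\left(s \right)} = 3 - s 5 = 3 - 5 s$)
$D{\left(L \right)} = - 32 L + 2 L^{2}$ ($D{\left(L \right)} = 2 \left(\left(L^{2} + \left(3 - 20\right) L\right) + L\right) = 2 \left(\left(L^{2} - 17 L\right) + L\right) = 2 \left(L^{2} - 16 L\right) = - 32 L + 2 L^{2}$)
$\frac{D{\left(467 \right)}}{\left(289866 - 458679\right) \frac{1}{307327 + 215874}} = \frac{2 \cdot 467 \left(-16 + 467\right)}{\left(289866 - 458679\right) \frac{1}{307327 + 215874}} = \frac{2 \cdot 467 \cdot 451}{\left(-168813\right) \frac{1}{523201}} = \frac{421234}{\left(-168813\right) \frac{1}{523201}} = \frac{421234}{- \frac{168813}{523201}} = 421234 \left(- \frac{523201}{168813}\right) = - \frac{220390050034}{168813}$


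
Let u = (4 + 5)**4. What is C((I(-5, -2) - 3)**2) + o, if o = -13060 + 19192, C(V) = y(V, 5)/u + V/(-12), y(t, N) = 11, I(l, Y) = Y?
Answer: 160873577/26244 ≈ 6129.9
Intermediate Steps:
u = 6561 (u = 9**4 = 6561)
C(V) = 11/6561 - V/12 (C(V) = 11/6561 + V/(-12) = 11*(1/6561) + V*(-1/12) = 11/6561 - V/12)
o = 6132
C((I(-5, -2) - 3)**2) + o = (11/6561 - (-2 - 3)**2/12) + 6132 = (11/6561 - 1/12*(-5)**2) + 6132 = (11/6561 - 1/12*25) + 6132 = (11/6561 - 25/12) + 6132 = -54631/26244 + 6132 = 160873577/26244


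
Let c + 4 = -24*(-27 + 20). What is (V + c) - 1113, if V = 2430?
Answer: 1481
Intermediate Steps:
c = 164 (c = -4 - 24*(-27 + 20) = -4 - 24*(-7) = -4 + 168 = 164)
(V + c) - 1113 = (2430 + 164) - 1113 = 2594 - 1113 = 1481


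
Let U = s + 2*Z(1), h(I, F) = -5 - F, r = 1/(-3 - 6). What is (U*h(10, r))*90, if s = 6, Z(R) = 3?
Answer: -5280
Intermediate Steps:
r = -⅑ (r = 1/(-9) = -⅑ ≈ -0.11111)
U = 12 (U = 6 + 2*3 = 6 + 6 = 12)
(U*h(10, r))*90 = (12*(-5 - 1*(-⅑)))*90 = (12*(-5 + ⅑))*90 = (12*(-44/9))*90 = -176/3*90 = -5280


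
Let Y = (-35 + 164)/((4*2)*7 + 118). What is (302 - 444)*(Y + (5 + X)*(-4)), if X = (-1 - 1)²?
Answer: 145195/29 ≈ 5006.7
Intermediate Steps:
X = 4 (X = (-2)² = 4)
Y = 43/58 (Y = 129/(8*7 + 118) = 129/(56 + 118) = 129/174 = 129*(1/174) = 43/58 ≈ 0.74138)
(302 - 444)*(Y + (5 + X)*(-4)) = (302 - 444)*(43/58 + (5 + 4)*(-4)) = -142*(43/58 + 9*(-4)) = -142*(43/58 - 36) = -142*(-2045/58) = 145195/29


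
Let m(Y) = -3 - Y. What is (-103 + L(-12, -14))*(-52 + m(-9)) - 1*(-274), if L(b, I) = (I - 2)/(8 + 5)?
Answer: 65892/13 ≈ 5068.6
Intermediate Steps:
L(b, I) = -2/13 + I/13 (L(b, I) = (-2 + I)/13 = (-2 + I)*(1/13) = -2/13 + I/13)
(-103 + L(-12, -14))*(-52 + m(-9)) - 1*(-274) = (-103 + (-2/13 + (1/13)*(-14)))*(-52 + (-3 - 1*(-9))) - 1*(-274) = (-103 + (-2/13 - 14/13))*(-52 + (-3 + 9)) + 274 = (-103 - 16/13)*(-52 + 6) + 274 = -1355/13*(-46) + 274 = 62330/13 + 274 = 65892/13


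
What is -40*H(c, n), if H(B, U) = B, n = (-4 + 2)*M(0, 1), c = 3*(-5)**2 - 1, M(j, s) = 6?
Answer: -2960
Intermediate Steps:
c = 74 (c = 3*25 - 1 = 75 - 1 = 74)
n = -12 (n = (-4 + 2)*6 = -2*6 = -12)
-40*H(c, n) = -40*74 = -2960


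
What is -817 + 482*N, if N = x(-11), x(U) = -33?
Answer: -16723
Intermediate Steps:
N = -33
-817 + 482*N = -817 + 482*(-33) = -817 - 15906 = -16723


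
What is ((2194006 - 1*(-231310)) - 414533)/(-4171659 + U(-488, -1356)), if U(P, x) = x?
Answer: -670261/1391005 ≈ -0.48185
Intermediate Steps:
((2194006 - 1*(-231310)) - 414533)/(-4171659 + U(-488, -1356)) = ((2194006 - 1*(-231310)) - 414533)/(-4171659 - 1356) = ((2194006 + 231310) - 414533)/(-4173015) = (2425316 - 414533)*(-1/4173015) = 2010783*(-1/4173015) = -670261/1391005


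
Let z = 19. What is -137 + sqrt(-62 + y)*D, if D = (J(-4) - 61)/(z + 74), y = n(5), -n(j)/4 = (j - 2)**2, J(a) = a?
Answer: -137 - 455*I*sqrt(2)/93 ≈ -137.0 - 6.919*I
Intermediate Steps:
n(j) = -4*(-2 + j)**2 (n(j) = -4*(j - 2)**2 = -4*(-2 + j)**2)
y = -36 (y = -4*(-2 + 5)**2 = -4*3**2 = -4*9 = -36)
D = -65/93 (D = (-4 - 61)/(19 + 74) = -65/93 ≈ -0.69893)
-137 + sqrt(-62 + y)*D = -137 + sqrt(-62 - 36)*(-65/93) = -137 + sqrt(-98)*(-65/93) = -137 + (7*I*sqrt(2))*(-65/93) = -137 - 455*I*sqrt(2)/93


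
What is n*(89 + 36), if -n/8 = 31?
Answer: -31000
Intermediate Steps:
n = -248 (n = -8*31 = -248)
n*(89 + 36) = -248*(89 + 36) = -248*125 = -31000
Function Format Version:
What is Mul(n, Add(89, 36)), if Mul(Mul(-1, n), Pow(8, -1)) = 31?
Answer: -31000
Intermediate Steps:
n = -248 (n = Mul(-8, 31) = -248)
Mul(n, Add(89, 36)) = Mul(-248, Add(89, 36)) = Mul(-248, 125) = -31000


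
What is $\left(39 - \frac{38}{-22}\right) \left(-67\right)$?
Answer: $- \frac{30016}{11} \approx -2728.7$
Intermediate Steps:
$\left(39 - \frac{38}{-22}\right) \left(-67\right) = \left(39 - - \frac{19}{11}\right) \left(-67\right) = \left(39 + \frac{19}{11}\right) \left(-67\right) = \frac{448}{11} \left(-67\right) = - \frac{30016}{11}$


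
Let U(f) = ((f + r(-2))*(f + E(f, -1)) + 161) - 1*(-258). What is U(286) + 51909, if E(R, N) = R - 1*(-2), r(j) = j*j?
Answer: 218788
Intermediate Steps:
r(j) = j²
E(R, N) = 2 + R (E(R, N) = R + 2 = 2 + R)
U(f) = 419 + (2 + 2*f)*(4 + f) (U(f) = ((f + (-2)²)*(f + (2 + f)) + 161) - 1*(-258) = ((f + 4)*(2 + 2*f) + 161) + 258 = ((4 + f)*(2 + 2*f) + 161) + 258 = ((2 + 2*f)*(4 + f) + 161) + 258 = (161 + (2 + 2*f)*(4 + f)) + 258 = 419 + (2 + 2*f)*(4 + f))
U(286) + 51909 = (427 + 2*286² + 10*286) + 51909 = (427 + 2*81796 + 2860) + 51909 = (427 + 163592 + 2860) + 51909 = 166879 + 51909 = 218788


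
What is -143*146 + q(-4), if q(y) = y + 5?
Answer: -20877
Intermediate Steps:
q(y) = 5 + y
-143*146 + q(-4) = -143*146 + (5 - 4) = -20878 + 1 = -20877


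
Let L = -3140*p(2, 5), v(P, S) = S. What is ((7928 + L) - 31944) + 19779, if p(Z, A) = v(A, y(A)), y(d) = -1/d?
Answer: -3609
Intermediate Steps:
p(Z, A) = -1/A
L = 628 (L = -(-3140)/5 = -3140*(-⅕) = 628)
((7928 + L) - 31944) + 19779 = ((7928 + 628) - 31944) + 19779 = (8556 - 31944) + 19779 = -23388 + 19779 = -3609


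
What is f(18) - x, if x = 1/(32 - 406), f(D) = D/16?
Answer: 1687/1496 ≈ 1.1277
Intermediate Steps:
f(D) = D/16 (f(D) = D*(1/16) = D/16)
x = -1/374 (x = 1/(-374) = -1/374 ≈ -0.0026738)
f(18) - x = (1/16)*18 - 1*(-1/374) = 9/8 + 1/374 = 1687/1496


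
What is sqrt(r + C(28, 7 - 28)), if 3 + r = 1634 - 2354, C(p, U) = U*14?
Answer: 3*I*sqrt(113) ≈ 31.89*I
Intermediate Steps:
C(p, U) = 14*U
r = -723 (r = -3 + (1634 - 2354) = -3 - 720 = -723)
sqrt(r + C(28, 7 - 28)) = sqrt(-723 + 14*(7 - 28)) = sqrt(-723 + 14*(-21)) = sqrt(-723 - 294) = sqrt(-1017) = 3*I*sqrt(113)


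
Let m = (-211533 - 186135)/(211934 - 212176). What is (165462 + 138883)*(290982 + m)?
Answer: 10776143065320/121 ≈ 8.9059e+10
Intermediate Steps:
m = 198834/121 (m = -397668/(-242) = -397668*(-1/242) = 198834/121 ≈ 1643.3)
(165462 + 138883)*(290982 + m) = (165462 + 138883)*(290982 + 198834/121) = 304345*(35407656/121) = 10776143065320/121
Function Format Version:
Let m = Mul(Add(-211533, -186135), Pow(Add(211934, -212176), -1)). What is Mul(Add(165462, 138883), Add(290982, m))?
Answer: Rational(10776143065320, 121) ≈ 8.9059e+10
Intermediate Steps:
m = Rational(198834, 121) (m = Mul(-397668, Pow(-242, -1)) = Mul(-397668, Rational(-1, 242)) = Rational(198834, 121) ≈ 1643.3)
Mul(Add(165462, 138883), Add(290982, m)) = Mul(Add(165462, 138883), Add(290982, Rational(198834, 121))) = Mul(304345, Rational(35407656, 121)) = Rational(10776143065320, 121)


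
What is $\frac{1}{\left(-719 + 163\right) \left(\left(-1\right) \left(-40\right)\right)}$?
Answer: $- \frac{1}{22240} \approx -4.4964 \cdot 10^{-5}$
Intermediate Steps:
$\frac{1}{\left(-719 + 163\right) \left(\left(-1\right) \left(-40\right)\right)} = \frac{1}{\left(-556\right) 40} = \left(- \frac{1}{556}\right) \frac{1}{40} = - \frac{1}{22240}$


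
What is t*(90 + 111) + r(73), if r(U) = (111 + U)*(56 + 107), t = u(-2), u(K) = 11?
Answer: 32203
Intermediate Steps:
t = 11
r(U) = 18093 + 163*U (r(U) = (111 + U)*163 = 18093 + 163*U)
t*(90 + 111) + r(73) = 11*(90 + 111) + (18093 + 163*73) = 11*201 + (18093 + 11899) = 2211 + 29992 = 32203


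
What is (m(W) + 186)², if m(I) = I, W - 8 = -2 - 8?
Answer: 33856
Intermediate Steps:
W = -2 (W = 8 + (-2 - 8) = 8 - 10 = -2)
(m(W) + 186)² = (-2 + 186)² = 184² = 33856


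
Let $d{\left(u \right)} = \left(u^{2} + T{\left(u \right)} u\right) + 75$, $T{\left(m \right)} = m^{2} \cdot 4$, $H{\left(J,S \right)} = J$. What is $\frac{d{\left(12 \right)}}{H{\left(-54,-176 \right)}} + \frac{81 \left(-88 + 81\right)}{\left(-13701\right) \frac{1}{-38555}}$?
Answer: $- \frac{142019869}{82206} \approx -1727.6$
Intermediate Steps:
$T{\left(m \right)} = 4 m^{2}$
$d{\left(u \right)} = 75 + u^{2} + 4 u^{3}$ ($d{\left(u \right)} = \left(u^{2} + 4 u^{2} u\right) + 75 = \left(u^{2} + 4 u^{3}\right) + 75 = 75 + u^{2} + 4 u^{3}$)
$\frac{d{\left(12 \right)}}{H{\left(-54,-176 \right)}} + \frac{81 \left(-88 + 81\right)}{\left(-13701\right) \frac{1}{-38555}} = \frac{75 + 12^{2} + 4 \cdot 12^{3}}{-54} + \frac{81 \left(-88 + 81\right)}{\left(-13701\right) \frac{1}{-38555}} = \left(75 + 144 + 4 \cdot 1728\right) \left(- \frac{1}{54}\right) + \frac{81 \left(-7\right)}{\left(-13701\right) \left(- \frac{1}{38555}\right)} = \left(75 + 144 + 6912\right) \left(- \frac{1}{54}\right) - \frac{567}{\frac{13701}{38555}} = 7131 \left(- \frac{1}{54}\right) - \frac{7286895}{4567} = - \frac{2377}{18} - \frac{7286895}{4567} = - \frac{142019869}{82206}$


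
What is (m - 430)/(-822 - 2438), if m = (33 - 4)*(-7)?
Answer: 633/3260 ≈ 0.19417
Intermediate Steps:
m = -203 (m = 29*(-7) = -203)
(m - 430)/(-822 - 2438) = (-203 - 430)/(-822 - 2438) = -633/(-3260) = -633*(-1/3260) = 633/3260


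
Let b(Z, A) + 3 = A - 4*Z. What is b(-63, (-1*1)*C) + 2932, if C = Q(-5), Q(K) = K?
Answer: 3186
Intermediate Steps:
C = -5
b(Z, A) = -3 + A - 4*Z (b(Z, A) = -3 + (A - 4*Z) = -3 + A - 4*Z)
b(-63, (-1*1)*C) + 2932 = (-3 - 1*1*(-5) - 4*(-63)) + 2932 = (-3 - 1*(-5) + 252) + 2932 = (-3 + 5 + 252) + 2932 = 254 + 2932 = 3186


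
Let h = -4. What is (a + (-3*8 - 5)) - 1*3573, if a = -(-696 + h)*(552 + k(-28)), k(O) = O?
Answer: 363198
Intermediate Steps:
a = 366800 (a = -(-696 - 4)*(552 - 28) = -(-700)*524 = -1*(-366800) = 366800)
(a + (-3*8 - 5)) - 1*3573 = (366800 + (-3*8 - 5)) - 1*3573 = (366800 + (-24 - 5)) - 3573 = (366800 - 29) - 3573 = 366771 - 3573 = 363198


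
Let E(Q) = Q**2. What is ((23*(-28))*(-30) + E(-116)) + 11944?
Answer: 44720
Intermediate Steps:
((23*(-28))*(-30) + E(-116)) + 11944 = ((23*(-28))*(-30) + (-116)**2) + 11944 = (-644*(-30) + 13456) + 11944 = (19320 + 13456) + 11944 = 32776 + 11944 = 44720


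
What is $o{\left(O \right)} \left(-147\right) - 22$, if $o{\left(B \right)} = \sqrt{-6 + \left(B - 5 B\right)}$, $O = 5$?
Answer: $-22 - 147 i \sqrt{26} \approx -22.0 - 749.56 i$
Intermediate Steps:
$o{\left(B \right)} = \sqrt{-6 - 4 B}$
$o{\left(O \right)} \left(-147\right) - 22 = \sqrt{-6 - 20} \left(-147\right) - 22 = \sqrt{-26} \left(-147\right) - 22 = i \sqrt{26} \left(-147\right) - 22 = - 147 i \sqrt{26} - 22 = -22 - 147 i \sqrt{26}$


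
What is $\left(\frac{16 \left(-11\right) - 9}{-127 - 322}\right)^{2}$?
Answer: $\frac{34225}{201601} \approx 0.16977$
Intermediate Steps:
$\left(\frac{16 \left(-11\right) - 9}{-127 - 322}\right)^{2} = \left(\frac{-176 - 9}{-449}\right)^{2} = \left(\left(-185\right) \left(- \frac{1}{449}\right)\right)^{2} = \left(\frac{185}{449}\right)^{2} = \frac{34225}{201601}$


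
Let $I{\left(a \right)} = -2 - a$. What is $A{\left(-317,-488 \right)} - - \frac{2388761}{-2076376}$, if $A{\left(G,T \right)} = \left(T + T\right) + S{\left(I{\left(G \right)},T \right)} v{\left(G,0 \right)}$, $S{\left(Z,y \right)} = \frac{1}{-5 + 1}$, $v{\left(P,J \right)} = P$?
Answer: $- \frac{1864378939}{2076376} \approx -897.9$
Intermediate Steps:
$S{\left(Z,y \right)} = - \frac{1}{4}$ ($S{\left(Z,y \right)} = \frac{1}{-4} = - \frac{1}{4}$)
$A{\left(G,T \right)} = 2 T - \frac{G}{4}$ ($A{\left(G,T \right)} = \left(T + T\right) - \frac{G}{4} = 2 T - \frac{G}{4}$)
$A{\left(-317,-488 \right)} - - \frac{2388761}{-2076376} = \left(2 \left(-488\right) - - \frac{317}{4}\right) - - \frac{2388761}{-2076376} = \left(-976 + \frac{317}{4}\right) - \left(-2388761\right) \left(- \frac{1}{2076376}\right) = - \frac{3587}{4} - \frac{2388761}{2076376} = - \frac{1864378939}{2076376}$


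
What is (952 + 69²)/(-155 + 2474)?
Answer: 5713/2319 ≈ 2.4636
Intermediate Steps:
(952 + 69²)/(-155 + 2474) = (952 + 4761)/2319 = 5713*(1/2319) = 5713/2319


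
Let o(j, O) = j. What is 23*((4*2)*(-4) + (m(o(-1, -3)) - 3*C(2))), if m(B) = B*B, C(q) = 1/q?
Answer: -1495/2 ≈ -747.50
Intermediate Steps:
m(B) = B²
23*((4*2)*(-4) + (m(o(-1, -3)) - 3*C(2))) = 23*((4*2)*(-4) + ((-1)² - 3/2)) = 23*(8*(-4) + (1 - 3*½)) = 23*(-32 + (1 - 3/2)) = 23*(-32 - ½) = 23*(-65/2) = -1495/2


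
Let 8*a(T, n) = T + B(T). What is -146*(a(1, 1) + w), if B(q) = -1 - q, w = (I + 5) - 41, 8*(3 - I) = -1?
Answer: 4818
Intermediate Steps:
I = 25/8 (I = 3 - ⅛*(-1) = 3 + ⅛ = 25/8 ≈ 3.1250)
w = -263/8 (w = (25/8 + 5) - 41 = 65/8 - 41 = -263/8 ≈ -32.875)
a(T, n) = -⅛ (a(T, n) = (T + (-1 - T))/8 = (⅛)*(-1) = -⅛)
-146*(a(1, 1) + w) = -146*(-⅛ - 263/8) = -146*(-33) = 4818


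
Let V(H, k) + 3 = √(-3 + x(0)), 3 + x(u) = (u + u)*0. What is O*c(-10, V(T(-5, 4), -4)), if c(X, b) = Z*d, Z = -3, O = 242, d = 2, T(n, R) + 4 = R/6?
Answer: -1452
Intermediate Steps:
T(n, R) = -4 + R/6
x(u) = -3 (x(u) = -3 + (u + u)*0 = -3 + (2*u)*0 = -3 + 0 = -3)
V(H, k) = -3 + I*√6 (V(H, k) = -3 + √(-3 - 3) = -3 + √(-6) = -3 + I*√6)
c(X, b) = -6 (c(X, b) = -3*2 = -6)
O*c(-10, V(T(-5, 4), -4)) = 242*(-6) = -1452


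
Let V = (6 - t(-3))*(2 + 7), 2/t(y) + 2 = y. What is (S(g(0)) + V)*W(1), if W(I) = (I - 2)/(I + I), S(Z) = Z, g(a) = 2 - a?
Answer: -149/5 ≈ -29.800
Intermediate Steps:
t(y) = 2/(-2 + y)
W(I) = (-2 + I)/(2*I) (W(I) = (-2 + I)/((2*I)) = (-2 + I)*(1/(2*I)) = (-2 + I)/(2*I))
V = 288/5 (V = (6 - 2/(-2 - 3))*(2 + 7) = (6 - 2/(-5))*9 = (6 - 2*(-1)/5)*9 = (6 - 1*(-⅖))*9 = (6 + ⅖)*9 = (32/5)*9 = 288/5 ≈ 57.600)
(S(g(0)) + V)*W(1) = ((2 - 1*0) + 288/5)*((½)*(-2 + 1)/1) = ((2 + 0) + 288/5)*((½)*1*(-1)) = (2 + 288/5)*(-½) = (298/5)*(-½) = -149/5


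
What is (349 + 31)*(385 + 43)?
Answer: 162640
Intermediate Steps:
(349 + 31)*(385 + 43) = 380*428 = 162640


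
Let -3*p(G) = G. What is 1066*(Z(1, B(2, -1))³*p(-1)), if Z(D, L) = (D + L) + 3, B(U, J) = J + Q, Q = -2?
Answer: 1066/3 ≈ 355.33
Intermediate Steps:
p(G) = -G/3
B(U, J) = -2 + J (B(U, J) = J - 2 = -2 + J)
Z(D, L) = 3 + D + L
1066*(Z(1, B(2, -1))³*p(-1)) = 1066*((3 + 1 + (-2 - 1))³*(-⅓*(-1))) = 1066*((3 + 1 - 3)³*(⅓)) = 1066*(1³*(⅓)) = 1066*(1*(⅓)) = 1066*(⅓) = 1066/3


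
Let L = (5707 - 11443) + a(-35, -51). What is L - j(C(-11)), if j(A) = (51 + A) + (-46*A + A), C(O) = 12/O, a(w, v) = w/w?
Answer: -5834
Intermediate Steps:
a(w, v) = 1
L = -5735 (L = (5707 - 11443) + 1 = -5736 + 1 = -5735)
j(A) = 51 - 44*A (j(A) = (51 + A) - 45*A = 51 - 44*A)
L - j(C(-11)) = -5735 - (51 - 528/(-11)) = -5735 - (51 - 528*(-1)/11) = -5735 - (51 - 44*(-12/11)) = -5735 - (51 + 48) = -5735 - 1*99 = -5735 - 99 = -5834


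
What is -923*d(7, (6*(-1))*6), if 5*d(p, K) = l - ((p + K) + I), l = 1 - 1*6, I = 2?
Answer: -20306/5 ≈ -4061.2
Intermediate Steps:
l = -5 (l = 1 - 6 = -5)
d(p, K) = -7/5 - K/5 - p/5 (d(p, K) = (-5 - ((p + K) + 2))/5 = (-5 - ((K + p) + 2))/5 = (-5 - (2 + K + p))/5 = (-5 + (-2 - K - p))/5 = (-7 - K - p)/5 = -7/5 - K/5 - p/5)
-923*d(7, (6*(-1))*6) = -923*(-7/5 - 6*(-1)*6/5 - 1/5*7) = -923*(-7/5 - (-6)*6/5 - 7/5) = -923*(-7/5 - 1/5*(-36) - 7/5) = -923*(-7/5 + 36/5 - 7/5) = -923*22/5 = -20306/5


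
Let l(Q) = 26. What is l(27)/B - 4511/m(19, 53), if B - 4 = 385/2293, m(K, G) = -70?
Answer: 47284887/668990 ≈ 70.681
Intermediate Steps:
B = 9557/2293 (B = 4 + 385/2293 = 9557/2293 ≈ 4.1679)
l(27)/B - 4511/m(19, 53) = 26/(9557/2293) - 4511/(-70) = 26*(2293/9557) - 4511*(-1/70) = 59618/9557 + 4511/70 = 47284887/668990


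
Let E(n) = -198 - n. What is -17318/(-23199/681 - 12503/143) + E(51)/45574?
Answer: 6404719865813/44935964000 ≈ 142.53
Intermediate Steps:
-17318/(-23199/681 - 12503/143) + E(51)/45574 = -17318/(-23199/681 - 12503/143) + (-198 - 1*51)/45574 = -17318/(-23199*1/681 - 12503*1/143) + (-198 - 51)*(1/45574) = -17318/(-7733/227 - 12503/143) - 249*1/45574 = -17318/(-3944000/32461) - 249/45574 = -17318*(-32461/3944000) - 249/45574 = 281079799/1972000 - 249/45574 = 6404719865813/44935964000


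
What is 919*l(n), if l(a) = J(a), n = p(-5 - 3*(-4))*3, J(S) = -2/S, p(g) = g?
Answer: -1838/21 ≈ -87.524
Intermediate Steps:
n = 21 (n = (-5 - 3*(-4))*3 = (-5 + 12)*3 = 7*3 = 21)
l(a) = -2/a
919*l(n) = 919*(-2/21) = -1838/21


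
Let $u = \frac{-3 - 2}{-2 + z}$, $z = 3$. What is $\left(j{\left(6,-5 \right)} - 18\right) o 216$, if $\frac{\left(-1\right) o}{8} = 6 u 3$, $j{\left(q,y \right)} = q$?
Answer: $-1866240$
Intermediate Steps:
$u = -5$ ($u = \frac{-3 - 2}{-2 + 3} = - \frac{5}{1} = \left(-5\right) 1 = -5$)
$o = 720$ ($o = - 8 \cdot 6 \left(-5\right) 3 = - 8 \left(\left(-30\right) 3\right) = \left(-8\right) \left(-90\right) = 720$)
$\left(j{\left(6,-5 \right)} - 18\right) o 216 = \left(6 - 18\right) 720 \cdot 216 = \left(-12\right) 720 \cdot 216 = \left(-8640\right) 216 = -1866240$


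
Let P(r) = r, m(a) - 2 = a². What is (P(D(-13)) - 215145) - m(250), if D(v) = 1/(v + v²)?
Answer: -43312931/156 ≈ -2.7765e+5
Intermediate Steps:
m(a) = 2 + a²
(P(D(-13)) - 215145) - m(250) = (1/((-13)*(1 - 13)) - 215145) - (2 + 250²) = (-1/13/(-12) - 215145) - (2 + 62500) = (-1/13*(-1/12) - 215145) - 1*62502 = (1/156 - 215145) - 62502 = -33562619/156 - 62502 = -43312931/156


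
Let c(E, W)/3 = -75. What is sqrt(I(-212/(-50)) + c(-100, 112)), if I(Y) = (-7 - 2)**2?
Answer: 12*I ≈ 12.0*I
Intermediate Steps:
c(E, W) = -225 (c(E, W) = 3*(-75) = -225)
I(Y) = 81 (I(Y) = (-9)**2 = 81)
sqrt(I(-212/(-50)) + c(-100, 112)) = sqrt(81 - 225) = sqrt(-144) = 12*I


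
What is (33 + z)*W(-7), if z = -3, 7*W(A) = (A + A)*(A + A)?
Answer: 840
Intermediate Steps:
W(A) = 4*A²/7 (W(A) = ((A + A)*(A + A))/7 = ((2*A)*(2*A))/7 = (4*A²)/7 = 4*A²/7)
(33 + z)*W(-7) = (33 - 3)*((4/7)*(-7)²) = 30*((4/7)*49) = 30*28 = 840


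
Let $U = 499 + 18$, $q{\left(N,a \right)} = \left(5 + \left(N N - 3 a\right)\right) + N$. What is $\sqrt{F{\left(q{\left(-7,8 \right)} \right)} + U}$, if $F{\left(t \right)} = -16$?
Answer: $\sqrt{501} \approx 22.383$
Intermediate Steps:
$q{\left(N,a \right)} = 5 + N + N^{2} - 3 a$ ($q{\left(N,a \right)} = \left(5 + \left(N^{2} - 3 a\right)\right) + N = \left(5 + N^{2} - 3 a\right) + N = 5 + N + N^{2} - 3 a$)
$U = 517$
$\sqrt{F{\left(q{\left(-7,8 \right)} \right)} + U} = \sqrt{-16 + 517} = \sqrt{501}$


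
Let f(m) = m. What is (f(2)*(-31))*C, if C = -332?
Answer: 20584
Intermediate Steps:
(f(2)*(-31))*C = (2*(-31))*(-332) = -62*(-332) = 20584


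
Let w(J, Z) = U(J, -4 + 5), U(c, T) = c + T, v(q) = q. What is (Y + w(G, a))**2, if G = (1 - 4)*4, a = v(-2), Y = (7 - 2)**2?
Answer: 196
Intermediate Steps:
Y = 25 (Y = 5**2 = 25)
U(c, T) = T + c
a = -2
G = -12 (G = -3*4 = -12)
w(J, Z) = 1 + J (w(J, Z) = (-4 + 5) + J = 1 + J)
(Y + w(G, a))**2 = (25 + (1 - 12))**2 = (25 - 11)**2 = 14**2 = 196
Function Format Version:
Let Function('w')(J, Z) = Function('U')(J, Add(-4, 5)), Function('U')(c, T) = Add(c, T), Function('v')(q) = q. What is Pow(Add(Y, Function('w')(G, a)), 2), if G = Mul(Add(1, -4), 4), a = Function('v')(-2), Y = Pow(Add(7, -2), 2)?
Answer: 196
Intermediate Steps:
Y = 25 (Y = Pow(5, 2) = 25)
Function('U')(c, T) = Add(T, c)
a = -2
G = -12 (G = Mul(-3, 4) = -12)
Function('w')(J, Z) = Add(1, J) (Function('w')(J, Z) = Add(Add(-4, 5), J) = Add(1, J))
Pow(Add(Y, Function('w')(G, a)), 2) = Pow(Add(25, Add(1, -12)), 2) = Pow(Add(25, -11), 2) = Pow(14, 2) = 196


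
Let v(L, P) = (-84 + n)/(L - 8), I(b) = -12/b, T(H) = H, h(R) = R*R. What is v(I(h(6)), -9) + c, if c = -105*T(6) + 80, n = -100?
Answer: -13198/25 ≈ -527.92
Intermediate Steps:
h(R) = R²
c = -550 (c = -105*6 + 80 = -630 + 80 = -550)
v(L, P) = -184/(-8 + L) (v(L, P) = (-84 - 100)/(L - 8) = -184/(-8 + L))
v(I(h(6)), -9) + c = -184/(-8 - 12/(6²)) - 550 = -184/(-8 - 12/36) - 550 = -184/(-8 - 12*1/36) - 550 = -184/(-8 - ⅓) - 550 = -184/(-25/3) - 550 = -184*(-3/25) - 550 = 552/25 - 550 = -13198/25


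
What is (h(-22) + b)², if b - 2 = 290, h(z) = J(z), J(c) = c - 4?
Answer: 70756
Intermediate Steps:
J(c) = -4 + c
h(z) = -4 + z
b = 292 (b = 2 + 290 = 292)
(h(-22) + b)² = ((-4 - 22) + 292)² = (-26 + 292)² = 266² = 70756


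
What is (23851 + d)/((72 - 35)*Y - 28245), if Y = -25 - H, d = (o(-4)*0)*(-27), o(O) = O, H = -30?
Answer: -17/20 ≈ -0.85000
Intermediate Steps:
d = 0 (d = -4*0*(-27) = 0*(-27) = 0)
Y = 5 (Y = -25 - 1*(-30) = -25 + 30 = 5)
(23851 + d)/((72 - 35)*Y - 28245) = (23851 + 0)/((72 - 35)*5 - 28245) = 23851/(37*5 - 28245) = 23851/(185 - 28245) = 23851/(-28060) = 23851*(-1/28060) = -17/20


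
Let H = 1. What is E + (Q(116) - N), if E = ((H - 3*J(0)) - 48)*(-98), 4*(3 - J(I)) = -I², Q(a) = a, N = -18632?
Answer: 24236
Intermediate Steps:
J(I) = 3 + I²/4 (J(I) = 3 - (-1)*I²/4 = 3 + I²/4)
E = 5488 (E = ((1 - 3*(3 + (¼)*0²)) - 48)*(-98) = ((1 - 3*(3 + (¼)*0)) - 48)*(-98) = ((1 - 3*(3 + 0)) - 48)*(-98) = ((1 - 3*3) - 48)*(-98) = ((1 - 9) - 48)*(-98) = (-8 - 48)*(-98) = -56*(-98) = 5488)
E + (Q(116) - N) = 5488 + (116 - 1*(-18632)) = 5488 + (116 + 18632) = 5488 + 18748 = 24236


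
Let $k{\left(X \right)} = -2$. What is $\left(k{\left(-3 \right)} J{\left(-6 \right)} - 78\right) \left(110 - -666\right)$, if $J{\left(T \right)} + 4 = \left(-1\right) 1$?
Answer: $-52768$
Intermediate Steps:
$J{\left(T \right)} = -5$ ($J{\left(T \right)} = -4 - 1 = -5$)
$\left(k{\left(-3 \right)} J{\left(-6 \right)} - 78\right) \left(110 - -666\right) = \left(\left(-2\right) \left(-5\right) - 78\right) \left(110 - -666\right) = \left(10 - 78\right) \left(110 + 666\right) = \left(-68\right) 776 = -52768$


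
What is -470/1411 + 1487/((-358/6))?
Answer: -6378601/252569 ≈ -25.255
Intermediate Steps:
-470/1411 + 1487/((-358/6)) = -470*1/1411 + 1487/((-358*⅙)) = -470/1411 + 1487/(-179/3) = -470/1411 + 1487*(-3/179) = -470/1411 - 4461/179 = -6378601/252569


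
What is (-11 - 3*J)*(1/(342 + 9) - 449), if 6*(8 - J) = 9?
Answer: 4806739/351 ≈ 13694.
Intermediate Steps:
J = 13/2 (J = 8 - 1/6*9 = 8 - 3/2 = 13/2 ≈ 6.5000)
(-11 - 3*J)*(1/(342 + 9) - 449) = (-11 - 3*13/2)*(1/(342 + 9) - 449) = (-11 - 39/2)*(1/351 - 449) = -61*(1/351 - 449)/2 = -61/2*(-157598/351) = 4806739/351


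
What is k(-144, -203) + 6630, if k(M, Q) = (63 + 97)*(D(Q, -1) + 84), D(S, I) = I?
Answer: 19910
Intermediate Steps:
k(M, Q) = 13280 (k(M, Q) = (63 + 97)*(-1 + 84) = 160*83 = 13280)
k(-144, -203) + 6630 = 13280 + 6630 = 19910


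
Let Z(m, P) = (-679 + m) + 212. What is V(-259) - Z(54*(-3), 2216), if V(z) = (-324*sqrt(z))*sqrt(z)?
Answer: 84545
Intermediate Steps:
Z(m, P) = -467 + m
V(z) = -324*z
V(-259) - Z(54*(-3), 2216) = -324*(-259) - (-467 + 54*(-3)) = 83916 - (-467 - 162) = 83916 - 1*(-629) = 83916 + 629 = 84545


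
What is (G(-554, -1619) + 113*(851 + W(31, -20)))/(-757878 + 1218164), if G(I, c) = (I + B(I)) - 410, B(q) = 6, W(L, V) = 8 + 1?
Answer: 48111/230143 ≈ 0.20905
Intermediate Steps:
W(L, V) = 9
G(I, c) = -404 + I (G(I, c) = (I + 6) - 410 = (6 + I) - 410 = -404 + I)
(G(-554, -1619) + 113*(851 + W(31, -20)))/(-757878 + 1218164) = ((-404 - 554) + 113*(851 + 9))/(-757878 + 1218164) = (-958 + 113*860)/460286 = (-958 + 97180)*(1/460286) = 96222*(1/460286) = 48111/230143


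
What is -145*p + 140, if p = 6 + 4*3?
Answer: -2470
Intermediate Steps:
p = 18 (p = 6 + 12 = 18)
-145*p + 140 = -145*18 + 140 = -2610 + 140 = -2470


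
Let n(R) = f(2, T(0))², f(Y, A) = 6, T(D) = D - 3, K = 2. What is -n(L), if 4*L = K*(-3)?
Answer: -36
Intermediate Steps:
L = -3/2 (L = (2*(-3))/4 = (¼)*(-6) = -3/2 ≈ -1.5000)
T(D) = -3 + D
n(R) = 36 (n(R) = 6² = 36)
-n(L) = -1*36 = -36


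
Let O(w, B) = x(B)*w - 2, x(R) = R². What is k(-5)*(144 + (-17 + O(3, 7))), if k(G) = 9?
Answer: 2448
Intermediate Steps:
O(w, B) = -2 + w*B² (O(w, B) = B²*w - 2 = w*B² - 2 = -2 + w*B²)
k(-5)*(144 + (-17 + O(3, 7))) = 9*(144 + (-17 + (-2 + 3*7²))) = 9*(144 + (-17 + (-2 + 3*49))) = 9*(144 + (-17 + (-2 + 147))) = 9*(144 + (-17 + 145)) = 9*(144 + 128) = 9*272 = 2448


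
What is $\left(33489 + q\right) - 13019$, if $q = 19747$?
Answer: $40217$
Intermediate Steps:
$\left(33489 + q\right) - 13019 = \left(33489 + 19747\right) - 13019 = 53236 - 13019 = 40217$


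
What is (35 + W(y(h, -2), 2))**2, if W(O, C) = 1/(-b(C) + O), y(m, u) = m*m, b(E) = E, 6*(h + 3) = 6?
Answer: 5041/4 ≈ 1260.3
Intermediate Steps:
h = -2 (h = -3 + (1/6)*6 = -3 + 1 = -2)
y(m, u) = m**2
W(O, C) = 1/(O - C) (W(O, C) = 1/(-C + O) = 1/(O - C))
(35 + W(y(h, -2), 2))**2 = (35 - 1/(2 - 1*(-2)**2))**2 = (35 - 1/(2 - 1*4))**2 = (35 - 1/(2 - 4))**2 = (35 - 1/(-2))**2 = (35 - 1*(-1/2))**2 = (35 + 1/2)**2 = (71/2)**2 = 5041/4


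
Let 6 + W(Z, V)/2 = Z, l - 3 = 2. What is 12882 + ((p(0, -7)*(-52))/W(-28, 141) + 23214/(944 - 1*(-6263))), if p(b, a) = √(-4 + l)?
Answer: 1578778087/122519 ≈ 12886.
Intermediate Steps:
l = 5 (l = 3 + 2 = 5)
W(Z, V) = -12 + 2*Z
p(b, a) = 1 (p(b, a) = √(-4 + 5) = √1 = 1)
12882 + ((p(0, -7)*(-52))/W(-28, 141) + 23214/(944 - 1*(-6263))) = 12882 + ((1*(-52))/(-12 + 2*(-28)) + 23214/(944 - 1*(-6263))) = 12882 + (-52/(-12 - 56) + 23214/(944 + 6263)) = 12882 + (-52/(-68) + 23214/7207) = 12882 + (-52*(-1/68) + 23214*(1/7207)) = 12882 + (13/17 + 23214/7207) = 12882 + 488329/122519 = 1578778087/122519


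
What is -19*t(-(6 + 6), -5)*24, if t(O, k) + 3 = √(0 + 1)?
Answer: 912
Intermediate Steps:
t(O, k) = -2 (t(O, k) = -3 + √(0 + 1) = -3 + √1 = -3 + 1 = -2)
-19*t(-(6 + 6), -5)*24 = -19*(-2)*24 = 38*24 = 912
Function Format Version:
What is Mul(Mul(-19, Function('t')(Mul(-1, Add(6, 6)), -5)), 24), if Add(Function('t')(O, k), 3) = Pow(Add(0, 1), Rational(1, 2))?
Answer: 912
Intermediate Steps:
Function('t')(O, k) = -2 (Function('t')(O, k) = Add(-3, Pow(Add(0, 1), Rational(1, 2))) = Add(-3, Pow(1, Rational(1, 2))) = Add(-3, 1) = -2)
Mul(Mul(-19, Function('t')(Mul(-1, Add(6, 6)), -5)), 24) = Mul(Mul(-19, -2), 24) = Mul(38, 24) = 912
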